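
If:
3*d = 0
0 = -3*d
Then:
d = 0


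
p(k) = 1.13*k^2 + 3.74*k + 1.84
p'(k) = 2.26*k + 3.74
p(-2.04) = -1.09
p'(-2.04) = -0.87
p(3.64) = 30.43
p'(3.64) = 11.97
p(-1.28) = -1.10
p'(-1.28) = 0.85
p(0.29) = 3.02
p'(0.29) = 4.40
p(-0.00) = 1.84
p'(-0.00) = 3.74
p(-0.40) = 0.52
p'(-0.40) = 2.84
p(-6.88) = 29.60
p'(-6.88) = -11.81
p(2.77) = 20.87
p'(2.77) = 10.00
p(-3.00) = 0.79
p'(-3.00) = -3.04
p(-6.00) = 20.08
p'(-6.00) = -9.82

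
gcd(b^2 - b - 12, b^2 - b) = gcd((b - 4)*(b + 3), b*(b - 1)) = 1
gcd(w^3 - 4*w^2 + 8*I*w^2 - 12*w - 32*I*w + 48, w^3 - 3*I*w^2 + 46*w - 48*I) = w + 6*I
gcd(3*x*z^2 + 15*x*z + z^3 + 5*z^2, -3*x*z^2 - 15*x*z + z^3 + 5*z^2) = z^2 + 5*z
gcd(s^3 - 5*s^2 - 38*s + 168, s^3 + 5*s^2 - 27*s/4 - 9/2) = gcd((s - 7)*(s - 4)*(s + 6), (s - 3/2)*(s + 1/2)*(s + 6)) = s + 6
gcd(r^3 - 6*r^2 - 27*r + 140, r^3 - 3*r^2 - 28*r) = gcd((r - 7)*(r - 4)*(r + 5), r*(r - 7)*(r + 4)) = r - 7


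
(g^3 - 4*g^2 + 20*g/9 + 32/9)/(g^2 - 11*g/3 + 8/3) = (3*g^2 - 4*g - 4)/(3*(g - 1))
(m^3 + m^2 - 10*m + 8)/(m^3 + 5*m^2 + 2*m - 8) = (m - 2)/(m + 2)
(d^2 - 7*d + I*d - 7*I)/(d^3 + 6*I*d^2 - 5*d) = (d - 7)/(d*(d + 5*I))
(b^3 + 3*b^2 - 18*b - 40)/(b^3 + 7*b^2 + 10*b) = (b - 4)/b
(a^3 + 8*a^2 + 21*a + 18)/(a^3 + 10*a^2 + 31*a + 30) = (a + 3)/(a + 5)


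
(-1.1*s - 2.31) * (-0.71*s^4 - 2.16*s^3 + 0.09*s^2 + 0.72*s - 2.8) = 0.781*s^5 + 4.0161*s^4 + 4.8906*s^3 - 0.9999*s^2 + 1.4168*s + 6.468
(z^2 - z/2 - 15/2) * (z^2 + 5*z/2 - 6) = z^4 + 2*z^3 - 59*z^2/4 - 63*z/4 + 45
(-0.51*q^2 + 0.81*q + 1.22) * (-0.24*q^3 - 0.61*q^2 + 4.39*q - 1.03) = 0.1224*q^5 + 0.1167*q^4 - 3.0258*q^3 + 3.337*q^2 + 4.5215*q - 1.2566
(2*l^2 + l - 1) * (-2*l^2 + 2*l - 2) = -4*l^4 + 2*l^3 - 4*l + 2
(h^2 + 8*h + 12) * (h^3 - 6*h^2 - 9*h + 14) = h^5 + 2*h^4 - 45*h^3 - 130*h^2 + 4*h + 168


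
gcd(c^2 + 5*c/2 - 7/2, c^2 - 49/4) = c + 7/2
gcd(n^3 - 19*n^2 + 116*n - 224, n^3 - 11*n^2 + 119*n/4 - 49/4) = n - 7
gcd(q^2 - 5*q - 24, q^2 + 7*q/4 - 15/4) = q + 3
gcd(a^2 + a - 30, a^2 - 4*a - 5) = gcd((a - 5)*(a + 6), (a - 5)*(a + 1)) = a - 5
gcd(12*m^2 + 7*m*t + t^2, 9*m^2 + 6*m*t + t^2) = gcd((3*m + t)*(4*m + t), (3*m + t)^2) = 3*m + t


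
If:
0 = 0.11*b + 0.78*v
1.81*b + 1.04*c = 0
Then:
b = -7.09090909090909*v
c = 12.3409090909091*v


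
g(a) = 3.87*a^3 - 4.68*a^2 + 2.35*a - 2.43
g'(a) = 11.61*a^2 - 9.36*a + 2.35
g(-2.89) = -141.72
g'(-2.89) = 126.37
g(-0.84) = -10.00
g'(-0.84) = 18.40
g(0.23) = -2.09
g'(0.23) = 0.81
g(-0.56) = -5.89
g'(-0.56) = 11.23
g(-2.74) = -123.61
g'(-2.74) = 115.16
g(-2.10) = -63.84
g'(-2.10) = 73.21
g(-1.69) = -38.45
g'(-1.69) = 51.33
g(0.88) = -1.35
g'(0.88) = 3.10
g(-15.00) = -14151.93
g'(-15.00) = 2755.00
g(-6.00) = -1020.93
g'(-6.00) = 476.47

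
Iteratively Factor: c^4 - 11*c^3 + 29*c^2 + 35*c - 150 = (c - 5)*(c^3 - 6*c^2 - c + 30) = (c - 5)*(c - 3)*(c^2 - 3*c - 10) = (c - 5)*(c - 3)*(c + 2)*(c - 5)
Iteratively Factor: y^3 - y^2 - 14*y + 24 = (y + 4)*(y^2 - 5*y + 6) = (y - 3)*(y + 4)*(y - 2)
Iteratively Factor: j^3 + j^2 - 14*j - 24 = (j - 4)*(j^2 + 5*j + 6) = (j - 4)*(j + 2)*(j + 3)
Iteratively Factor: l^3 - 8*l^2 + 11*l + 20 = (l + 1)*(l^2 - 9*l + 20) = (l - 4)*(l + 1)*(l - 5)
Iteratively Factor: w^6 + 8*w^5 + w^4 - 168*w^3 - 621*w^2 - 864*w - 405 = (w + 1)*(w^5 + 7*w^4 - 6*w^3 - 162*w^2 - 459*w - 405) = (w + 1)*(w + 3)*(w^4 + 4*w^3 - 18*w^2 - 108*w - 135) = (w + 1)*(w + 3)^2*(w^3 + w^2 - 21*w - 45) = (w - 5)*(w + 1)*(w + 3)^2*(w^2 + 6*w + 9) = (w - 5)*(w + 1)*(w + 3)^3*(w + 3)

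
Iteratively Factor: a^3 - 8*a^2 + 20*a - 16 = (a - 4)*(a^2 - 4*a + 4) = (a - 4)*(a - 2)*(a - 2)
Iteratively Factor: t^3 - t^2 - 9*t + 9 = (t - 1)*(t^2 - 9) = (t - 1)*(t + 3)*(t - 3)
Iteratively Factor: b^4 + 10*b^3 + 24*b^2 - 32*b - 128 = (b - 2)*(b^3 + 12*b^2 + 48*b + 64) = (b - 2)*(b + 4)*(b^2 + 8*b + 16) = (b - 2)*(b + 4)^2*(b + 4)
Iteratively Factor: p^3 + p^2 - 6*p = (p - 2)*(p^2 + 3*p) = (p - 2)*(p + 3)*(p)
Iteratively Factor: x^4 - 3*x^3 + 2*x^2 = (x - 2)*(x^3 - x^2) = (x - 2)*(x - 1)*(x^2) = x*(x - 2)*(x - 1)*(x)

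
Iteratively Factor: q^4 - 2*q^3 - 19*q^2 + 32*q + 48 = (q - 3)*(q^3 + q^2 - 16*q - 16) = (q - 4)*(q - 3)*(q^2 + 5*q + 4) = (q - 4)*(q - 3)*(q + 1)*(q + 4)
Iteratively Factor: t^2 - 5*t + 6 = (t - 3)*(t - 2)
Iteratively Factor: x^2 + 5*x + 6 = (x + 3)*(x + 2)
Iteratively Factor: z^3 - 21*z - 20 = (z + 1)*(z^2 - z - 20) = (z + 1)*(z + 4)*(z - 5)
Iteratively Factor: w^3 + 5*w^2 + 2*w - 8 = (w - 1)*(w^2 + 6*w + 8) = (w - 1)*(w + 4)*(w + 2)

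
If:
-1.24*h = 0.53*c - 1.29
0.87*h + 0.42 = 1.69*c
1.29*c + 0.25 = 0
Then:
No Solution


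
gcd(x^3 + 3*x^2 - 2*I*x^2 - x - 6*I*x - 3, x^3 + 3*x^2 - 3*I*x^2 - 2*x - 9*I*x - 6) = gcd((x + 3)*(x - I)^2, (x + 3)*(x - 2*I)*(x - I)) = x^2 + x*(3 - I) - 3*I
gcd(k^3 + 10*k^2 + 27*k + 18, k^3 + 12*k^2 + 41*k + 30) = k^2 + 7*k + 6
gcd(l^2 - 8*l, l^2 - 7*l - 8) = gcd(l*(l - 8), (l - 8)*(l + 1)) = l - 8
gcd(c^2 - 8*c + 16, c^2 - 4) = 1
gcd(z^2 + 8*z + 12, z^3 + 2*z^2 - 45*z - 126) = z + 6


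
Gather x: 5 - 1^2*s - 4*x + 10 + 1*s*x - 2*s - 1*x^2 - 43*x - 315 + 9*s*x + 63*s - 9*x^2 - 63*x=60*s - 10*x^2 + x*(10*s - 110) - 300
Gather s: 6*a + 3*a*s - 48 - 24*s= 6*a + s*(3*a - 24) - 48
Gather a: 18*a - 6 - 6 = 18*a - 12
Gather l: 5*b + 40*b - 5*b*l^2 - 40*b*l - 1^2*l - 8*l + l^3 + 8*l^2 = 45*b + l^3 + l^2*(8 - 5*b) + l*(-40*b - 9)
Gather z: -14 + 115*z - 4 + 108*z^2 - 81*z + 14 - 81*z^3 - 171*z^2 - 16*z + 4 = -81*z^3 - 63*z^2 + 18*z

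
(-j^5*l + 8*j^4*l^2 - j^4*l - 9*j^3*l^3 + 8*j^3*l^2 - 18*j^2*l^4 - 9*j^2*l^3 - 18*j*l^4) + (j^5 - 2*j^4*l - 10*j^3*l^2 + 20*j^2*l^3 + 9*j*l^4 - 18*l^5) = -j^5*l + j^5 + 8*j^4*l^2 - 3*j^4*l - 9*j^3*l^3 - 2*j^3*l^2 - 18*j^2*l^4 + 11*j^2*l^3 - 9*j*l^4 - 18*l^5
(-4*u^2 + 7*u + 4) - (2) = -4*u^2 + 7*u + 2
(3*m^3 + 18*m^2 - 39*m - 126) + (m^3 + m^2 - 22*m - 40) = 4*m^3 + 19*m^2 - 61*m - 166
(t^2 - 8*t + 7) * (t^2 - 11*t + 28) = t^4 - 19*t^3 + 123*t^2 - 301*t + 196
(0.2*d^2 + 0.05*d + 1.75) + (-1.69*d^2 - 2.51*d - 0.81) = -1.49*d^2 - 2.46*d + 0.94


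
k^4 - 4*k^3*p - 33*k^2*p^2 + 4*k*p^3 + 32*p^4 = (k - 8*p)*(k - p)*(k + p)*(k + 4*p)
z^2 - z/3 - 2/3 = (z - 1)*(z + 2/3)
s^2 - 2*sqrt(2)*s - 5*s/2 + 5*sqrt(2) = (s - 5/2)*(s - 2*sqrt(2))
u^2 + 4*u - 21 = (u - 3)*(u + 7)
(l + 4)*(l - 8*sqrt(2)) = l^2 - 8*sqrt(2)*l + 4*l - 32*sqrt(2)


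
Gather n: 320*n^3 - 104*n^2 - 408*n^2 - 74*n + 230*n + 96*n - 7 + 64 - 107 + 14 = 320*n^3 - 512*n^2 + 252*n - 36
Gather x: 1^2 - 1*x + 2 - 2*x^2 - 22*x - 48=-2*x^2 - 23*x - 45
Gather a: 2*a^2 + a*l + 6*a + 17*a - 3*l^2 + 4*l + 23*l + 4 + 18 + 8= 2*a^2 + a*(l + 23) - 3*l^2 + 27*l + 30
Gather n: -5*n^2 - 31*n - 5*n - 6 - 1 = -5*n^2 - 36*n - 7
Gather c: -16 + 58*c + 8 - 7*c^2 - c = -7*c^2 + 57*c - 8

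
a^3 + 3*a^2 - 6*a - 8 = (a - 2)*(a + 1)*(a + 4)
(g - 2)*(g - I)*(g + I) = g^3 - 2*g^2 + g - 2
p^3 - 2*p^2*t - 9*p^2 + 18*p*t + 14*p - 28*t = (p - 7)*(p - 2)*(p - 2*t)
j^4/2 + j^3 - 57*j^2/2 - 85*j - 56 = (j/2 + 1/2)*(j - 8)*(j + 2)*(j + 7)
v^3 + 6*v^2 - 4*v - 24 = (v - 2)*(v + 2)*(v + 6)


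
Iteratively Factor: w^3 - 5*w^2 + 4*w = (w - 4)*(w^2 - w) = (w - 4)*(w - 1)*(w)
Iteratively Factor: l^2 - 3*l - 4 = (l - 4)*(l + 1)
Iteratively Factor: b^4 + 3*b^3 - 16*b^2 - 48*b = (b - 4)*(b^3 + 7*b^2 + 12*b) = (b - 4)*(b + 4)*(b^2 + 3*b) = (b - 4)*(b + 3)*(b + 4)*(b)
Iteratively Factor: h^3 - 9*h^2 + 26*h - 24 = (h - 4)*(h^2 - 5*h + 6) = (h - 4)*(h - 3)*(h - 2)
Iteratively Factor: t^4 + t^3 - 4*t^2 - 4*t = (t + 2)*(t^3 - t^2 - 2*t) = (t - 2)*(t + 2)*(t^2 + t) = t*(t - 2)*(t + 2)*(t + 1)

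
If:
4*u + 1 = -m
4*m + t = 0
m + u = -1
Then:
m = -1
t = 4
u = 0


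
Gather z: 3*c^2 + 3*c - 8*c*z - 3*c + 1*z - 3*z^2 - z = 3*c^2 - 8*c*z - 3*z^2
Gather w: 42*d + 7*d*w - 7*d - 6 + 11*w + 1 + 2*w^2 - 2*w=35*d + 2*w^2 + w*(7*d + 9) - 5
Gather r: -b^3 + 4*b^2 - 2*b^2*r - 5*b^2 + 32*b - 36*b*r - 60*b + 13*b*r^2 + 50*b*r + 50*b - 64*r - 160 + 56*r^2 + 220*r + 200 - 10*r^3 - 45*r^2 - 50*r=-b^3 - b^2 + 22*b - 10*r^3 + r^2*(13*b + 11) + r*(-2*b^2 + 14*b + 106) + 40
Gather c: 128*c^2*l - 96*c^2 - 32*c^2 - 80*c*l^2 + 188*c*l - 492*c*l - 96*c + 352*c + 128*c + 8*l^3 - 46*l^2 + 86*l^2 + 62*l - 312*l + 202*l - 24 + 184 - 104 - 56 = c^2*(128*l - 128) + c*(-80*l^2 - 304*l + 384) + 8*l^3 + 40*l^2 - 48*l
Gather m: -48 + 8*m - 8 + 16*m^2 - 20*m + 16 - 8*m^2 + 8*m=8*m^2 - 4*m - 40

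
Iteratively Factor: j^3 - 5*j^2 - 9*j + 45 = (j + 3)*(j^2 - 8*j + 15) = (j - 3)*(j + 3)*(j - 5)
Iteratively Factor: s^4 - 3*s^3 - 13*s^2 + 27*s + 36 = (s + 1)*(s^3 - 4*s^2 - 9*s + 36) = (s + 1)*(s + 3)*(s^2 - 7*s + 12) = (s - 4)*(s + 1)*(s + 3)*(s - 3)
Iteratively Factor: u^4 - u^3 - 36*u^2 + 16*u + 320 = (u - 5)*(u^3 + 4*u^2 - 16*u - 64) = (u - 5)*(u + 4)*(u^2 - 16) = (u - 5)*(u - 4)*(u + 4)*(u + 4)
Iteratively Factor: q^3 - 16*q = (q + 4)*(q^2 - 4*q) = q*(q + 4)*(q - 4)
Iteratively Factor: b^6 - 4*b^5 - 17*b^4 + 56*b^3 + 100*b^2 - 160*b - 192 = (b + 2)*(b^5 - 6*b^4 - 5*b^3 + 66*b^2 - 32*b - 96) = (b - 4)*(b + 2)*(b^4 - 2*b^3 - 13*b^2 + 14*b + 24) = (b - 4)*(b - 2)*(b + 2)*(b^3 - 13*b - 12) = (b - 4)*(b - 2)*(b + 1)*(b + 2)*(b^2 - b - 12) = (b - 4)^2*(b - 2)*(b + 1)*(b + 2)*(b + 3)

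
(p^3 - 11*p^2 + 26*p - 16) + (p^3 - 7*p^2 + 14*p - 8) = 2*p^3 - 18*p^2 + 40*p - 24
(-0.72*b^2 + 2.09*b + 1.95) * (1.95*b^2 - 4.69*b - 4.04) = -1.404*b^4 + 7.4523*b^3 - 3.0908*b^2 - 17.5891*b - 7.878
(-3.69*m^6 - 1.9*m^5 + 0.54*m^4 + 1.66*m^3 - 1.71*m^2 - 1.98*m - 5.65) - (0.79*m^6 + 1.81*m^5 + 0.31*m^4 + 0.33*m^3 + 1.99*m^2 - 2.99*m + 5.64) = -4.48*m^6 - 3.71*m^5 + 0.23*m^4 + 1.33*m^3 - 3.7*m^2 + 1.01*m - 11.29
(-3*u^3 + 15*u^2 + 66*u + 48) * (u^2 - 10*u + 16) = -3*u^5 + 45*u^4 - 132*u^3 - 372*u^2 + 576*u + 768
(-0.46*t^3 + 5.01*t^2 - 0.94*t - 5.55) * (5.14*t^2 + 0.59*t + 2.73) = -2.3644*t^5 + 25.48*t^4 - 3.1315*t^3 - 15.4043*t^2 - 5.8407*t - 15.1515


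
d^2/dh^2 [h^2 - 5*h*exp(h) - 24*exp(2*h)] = -5*h*exp(h) - 96*exp(2*h) - 10*exp(h) + 2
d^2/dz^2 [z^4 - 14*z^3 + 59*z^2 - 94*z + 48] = 12*z^2 - 84*z + 118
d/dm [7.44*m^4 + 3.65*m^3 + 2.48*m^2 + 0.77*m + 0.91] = 29.76*m^3 + 10.95*m^2 + 4.96*m + 0.77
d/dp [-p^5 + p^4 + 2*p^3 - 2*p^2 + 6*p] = -5*p^4 + 4*p^3 + 6*p^2 - 4*p + 6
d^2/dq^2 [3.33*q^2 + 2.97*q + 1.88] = 6.66000000000000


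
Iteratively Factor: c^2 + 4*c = (c)*(c + 4)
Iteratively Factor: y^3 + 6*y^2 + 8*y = (y)*(y^2 + 6*y + 8) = y*(y + 2)*(y + 4)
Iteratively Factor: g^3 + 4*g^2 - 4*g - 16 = (g - 2)*(g^2 + 6*g + 8) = (g - 2)*(g + 2)*(g + 4)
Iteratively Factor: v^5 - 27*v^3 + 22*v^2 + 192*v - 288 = (v - 3)*(v^4 + 3*v^3 - 18*v^2 - 32*v + 96) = (v - 3)*(v + 4)*(v^3 - v^2 - 14*v + 24) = (v - 3)^2*(v + 4)*(v^2 + 2*v - 8) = (v - 3)^2*(v + 4)^2*(v - 2)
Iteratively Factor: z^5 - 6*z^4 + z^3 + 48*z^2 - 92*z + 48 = (z - 2)*(z^4 - 4*z^3 - 7*z^2 + 34*z - 24) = (z - 2)^2*(z^3 - 2*z^2 - 11*z + 12) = (z - 2)^2*(z + 3)*(z^2 - 5*z + 4) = (z - 2)^2*(z - 1)*(z + 3)*(z - 4)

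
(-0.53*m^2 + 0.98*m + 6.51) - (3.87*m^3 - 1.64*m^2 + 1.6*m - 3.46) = -3.87*m^3 + 1.11*m^2 - 0.62*m + 9.97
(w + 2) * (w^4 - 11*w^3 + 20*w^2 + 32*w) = w^5 - 9*w^4 - 2*w^3 + 72*w^2 + 64*w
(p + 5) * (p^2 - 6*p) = p^3 - p^2 - 30*p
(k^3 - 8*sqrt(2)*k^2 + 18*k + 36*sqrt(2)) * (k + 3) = k^4 - 8*sqrt(2)*k^3 + 3*k^3 - 24*sqrt(2)*k^2 + 18*k^2 + 36*sqrt(2)*k + 54*k + 108*sqrt(2)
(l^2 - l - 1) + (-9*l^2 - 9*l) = -8*l^2 - 10*l - 1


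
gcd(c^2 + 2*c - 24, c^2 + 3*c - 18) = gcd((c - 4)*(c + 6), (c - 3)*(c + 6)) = c + 6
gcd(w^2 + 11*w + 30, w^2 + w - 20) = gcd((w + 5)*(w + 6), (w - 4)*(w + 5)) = w + 5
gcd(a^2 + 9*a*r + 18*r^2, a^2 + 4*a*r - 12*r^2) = a + 6*r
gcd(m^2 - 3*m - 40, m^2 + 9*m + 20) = m + 5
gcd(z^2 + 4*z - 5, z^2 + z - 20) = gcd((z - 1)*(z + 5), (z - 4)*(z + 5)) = z + 5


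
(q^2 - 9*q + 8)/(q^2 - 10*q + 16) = (q - 1)/(q - 2)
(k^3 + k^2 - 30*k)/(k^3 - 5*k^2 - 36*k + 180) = k/(k - 6)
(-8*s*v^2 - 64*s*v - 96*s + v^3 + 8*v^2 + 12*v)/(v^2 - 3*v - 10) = (-8*s*v - 48*s + v^2 + 6*v)/(v - 5)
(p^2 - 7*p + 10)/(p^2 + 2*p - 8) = (p - 5)/(p + 4)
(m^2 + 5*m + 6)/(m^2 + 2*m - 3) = (m + 2)/(m - 1)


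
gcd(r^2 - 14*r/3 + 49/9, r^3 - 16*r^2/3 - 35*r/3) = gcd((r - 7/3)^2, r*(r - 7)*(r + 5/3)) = 1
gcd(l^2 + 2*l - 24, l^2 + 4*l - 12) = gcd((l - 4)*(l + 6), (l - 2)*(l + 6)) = l + 6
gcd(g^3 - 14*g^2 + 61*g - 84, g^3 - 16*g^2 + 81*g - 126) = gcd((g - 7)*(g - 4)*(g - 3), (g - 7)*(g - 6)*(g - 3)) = g^2 - 10*g + 21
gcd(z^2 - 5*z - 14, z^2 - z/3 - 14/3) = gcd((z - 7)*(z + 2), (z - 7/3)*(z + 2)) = z + 2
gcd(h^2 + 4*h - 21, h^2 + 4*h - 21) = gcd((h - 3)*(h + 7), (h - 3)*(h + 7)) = h^2 + 4*h - 21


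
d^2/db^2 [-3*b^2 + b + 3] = -6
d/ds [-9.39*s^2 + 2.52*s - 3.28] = 2.52 - 18.78*s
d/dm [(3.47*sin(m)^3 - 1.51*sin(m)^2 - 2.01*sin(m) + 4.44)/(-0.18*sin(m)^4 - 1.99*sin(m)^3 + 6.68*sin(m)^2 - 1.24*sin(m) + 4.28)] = (0.6246*sin(m)^6 - 0.543599999999998*sin(m)^5 + 19.0893*sin(m)^4 - 13.4086*sin(m)^3 + 86.3608*sin(m)^2 - 72.244*sin(m) - 3.0972)*cos(m)/(0.0324*sin(m)^8 + 0.7164*sin(m)^7 + 1.5553*sin(m)^6 - 26.14*sin(m)^5 + 48.0168*sin(m)^4 - 33.6008*sin(m)^3 + 58.7184*sin(m)^2 - 10.6144*sin(m) + 18.3184)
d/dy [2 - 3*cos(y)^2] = 3*sin(2*y)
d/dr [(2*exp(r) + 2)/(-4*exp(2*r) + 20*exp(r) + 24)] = exp(r)/(2*(exp(2*r) - 12*exp(r) + 36))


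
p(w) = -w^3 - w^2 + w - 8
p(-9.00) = 631.00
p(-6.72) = 243.59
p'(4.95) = -82.41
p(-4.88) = 79.52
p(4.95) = -148.84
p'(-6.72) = -121.04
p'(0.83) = -2.73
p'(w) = -3*w^2 - 2*w + 1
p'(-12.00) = -407.00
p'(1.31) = -6.77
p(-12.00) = 1564.00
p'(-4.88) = -60.68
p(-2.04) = -5.71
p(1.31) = -10.65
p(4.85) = -140.76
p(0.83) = -8.43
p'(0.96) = -3.68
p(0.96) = -8.85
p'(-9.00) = -224.00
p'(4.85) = -79.27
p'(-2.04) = -7.40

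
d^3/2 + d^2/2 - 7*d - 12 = (d/2 + 1)*(d - 4)*(d + 3)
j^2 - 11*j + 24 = (j - 8)*(j - 3)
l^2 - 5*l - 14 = (l - 7)*(l + 2)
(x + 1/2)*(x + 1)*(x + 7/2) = x^3 + 5*x^2 + 23*x/4 + 7/4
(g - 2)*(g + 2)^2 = g^3 + 2*g^2 - 4*g - 8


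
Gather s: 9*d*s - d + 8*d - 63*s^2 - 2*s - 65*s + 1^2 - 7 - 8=7*d - 63*s^2 + s*(9*d - 67) - 14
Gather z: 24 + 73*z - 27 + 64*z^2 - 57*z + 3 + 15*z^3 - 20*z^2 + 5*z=15*z^3 + 44*z^2 + 21*z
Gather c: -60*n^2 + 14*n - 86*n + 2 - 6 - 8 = -60*n^2 - 72*n - 12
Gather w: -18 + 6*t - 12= 6*t - 30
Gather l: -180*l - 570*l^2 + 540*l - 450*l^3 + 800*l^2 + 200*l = -450*l^3 + 230*l^2 + 560*l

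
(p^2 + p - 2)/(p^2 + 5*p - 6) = (p + 2)/(p + 6)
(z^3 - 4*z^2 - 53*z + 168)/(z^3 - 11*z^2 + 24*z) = (z + 7)/z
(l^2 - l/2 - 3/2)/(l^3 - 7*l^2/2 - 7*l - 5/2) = (2*l - 3)/(2*l^2 - 9*l - 5)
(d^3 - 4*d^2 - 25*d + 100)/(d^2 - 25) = d - 4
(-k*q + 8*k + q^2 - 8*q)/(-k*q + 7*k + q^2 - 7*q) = (q - 8)/(q - 7)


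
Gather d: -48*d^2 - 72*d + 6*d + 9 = -48*d^2 - 66*d + 9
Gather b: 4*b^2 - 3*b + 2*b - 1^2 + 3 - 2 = 4*b^2 - b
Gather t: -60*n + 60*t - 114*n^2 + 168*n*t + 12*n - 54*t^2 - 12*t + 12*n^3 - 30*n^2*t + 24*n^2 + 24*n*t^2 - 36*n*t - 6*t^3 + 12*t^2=12*n^3 - 90*n^2 - 48*n - 6*t^3 + t^2*(24*n - 42) + t*(-30*n^2 + 132*n + 48)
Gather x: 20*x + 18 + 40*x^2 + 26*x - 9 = 40*x^2 + 46*x + 9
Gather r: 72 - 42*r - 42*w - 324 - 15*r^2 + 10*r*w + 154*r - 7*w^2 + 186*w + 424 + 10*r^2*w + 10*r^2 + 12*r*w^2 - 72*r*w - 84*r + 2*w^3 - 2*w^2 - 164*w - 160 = r^2*(10*w - 5) + r*(12*w^2 - 62*w + 28) + 2*w^3 - 9*w^2 - 20*w + 12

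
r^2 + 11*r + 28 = (r + 4)*(r + 7)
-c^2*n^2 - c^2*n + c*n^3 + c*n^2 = n*(-c + n)*(c*n + c)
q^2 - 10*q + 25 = (q - 5)^2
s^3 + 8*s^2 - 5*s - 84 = (s - 3)*(s + 4)*(s + 7)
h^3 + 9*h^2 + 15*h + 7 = (h + 1)^2*(h + 7)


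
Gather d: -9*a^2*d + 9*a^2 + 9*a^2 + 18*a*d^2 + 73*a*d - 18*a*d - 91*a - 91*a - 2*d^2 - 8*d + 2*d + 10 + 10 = 18*a^2 - 182*a + d^2*(18*a - 2) + d*(-9*a^2 + 55*a - 6) + 20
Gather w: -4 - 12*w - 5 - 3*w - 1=-15*w - 10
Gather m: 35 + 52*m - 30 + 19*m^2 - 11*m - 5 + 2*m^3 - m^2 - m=2*m^3 + 18*m^2 + 40*m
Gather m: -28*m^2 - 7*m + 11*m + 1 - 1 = -28*m^2 + 4*m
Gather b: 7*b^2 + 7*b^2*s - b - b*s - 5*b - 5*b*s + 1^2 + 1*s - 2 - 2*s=b^2*(7*s + 7) + b*(-6*s - 6) - s - 1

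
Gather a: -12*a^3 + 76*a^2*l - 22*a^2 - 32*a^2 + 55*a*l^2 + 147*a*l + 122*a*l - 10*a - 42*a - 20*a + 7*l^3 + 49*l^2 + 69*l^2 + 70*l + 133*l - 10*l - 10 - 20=-12*a^3 + a^2*(76*l - 54) + a*(55*l^2 + 269*l - 72) + 7*l^3 + 118*l^2 + 193*l - 30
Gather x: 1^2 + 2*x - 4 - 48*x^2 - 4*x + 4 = -48*x^2 - 2*x + 1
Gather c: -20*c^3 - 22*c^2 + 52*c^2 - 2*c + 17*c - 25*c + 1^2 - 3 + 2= -20*c^3 + 30*c^2 - 10*c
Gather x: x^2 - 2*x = x^2 - 2*x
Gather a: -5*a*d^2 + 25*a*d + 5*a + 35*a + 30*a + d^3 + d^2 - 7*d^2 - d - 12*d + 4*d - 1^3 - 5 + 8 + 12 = a*(-5*d^2 + 25*d + 70) + d^3 - 6*d^2 - 9*d + 14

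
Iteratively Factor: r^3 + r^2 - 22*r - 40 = (r + 4)*(r^2 - 3*r - 10) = (r + 2)*(r + 4)*(r - 5)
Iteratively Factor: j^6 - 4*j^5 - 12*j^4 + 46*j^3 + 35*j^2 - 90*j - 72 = (j - 3)*(j^5 - j^4 - 15*j^3 + j^2 + 38*j + 24) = (j - 3)*(j + 1)*(j^4 - 2*j^3 - 13*j^2 + 14*j + 24) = (j - 3)*(j - 2)*(j + 1)*(j^3 - 13*j - 12) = (j - 3)*(j - 2)*(j + 1)*(j + 3)*(j^2 - 3*j - 4) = (j - 4)*(j - 3)*(j - 2)*(j + 1)*(j + 3)*(j + 1)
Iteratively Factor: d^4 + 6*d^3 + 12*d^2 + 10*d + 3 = (d + 1)*(d^3 + 5*d^2 + 7*d + 3) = (d + 1)*(d + 3)*(d^2 + 2*d + 1) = (d + 1)^2*(d + 3)*(d + 1)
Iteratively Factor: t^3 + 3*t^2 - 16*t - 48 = (t + 4)*(t^2 - t - 12) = (t - 4)*(t + 4)*(t + 3)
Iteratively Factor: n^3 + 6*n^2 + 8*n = (n + 2)*(n^2 + 4*n) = (n + 2)*(n + 4)*(n)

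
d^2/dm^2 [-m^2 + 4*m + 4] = -2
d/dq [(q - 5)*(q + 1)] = 2*q - 4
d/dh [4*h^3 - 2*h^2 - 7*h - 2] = 12*h^2 - 4*h - 7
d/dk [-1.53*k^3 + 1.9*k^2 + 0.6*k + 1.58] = -4.59*k^2 + 3.8*k + 0.6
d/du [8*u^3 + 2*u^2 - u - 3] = 24*u^2 + 4*u - 1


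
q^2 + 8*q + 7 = (q + 1)*(q + 7)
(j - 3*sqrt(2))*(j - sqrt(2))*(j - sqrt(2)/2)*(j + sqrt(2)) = j^4 - 7*sqrt(2)*j^3/2 + j^2 + 7*sqrt(2)*j - 6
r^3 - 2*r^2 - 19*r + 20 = (r - 5)*(r - 1)*(r + 4)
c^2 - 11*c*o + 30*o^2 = (c - 6*o)*(c - 5*o)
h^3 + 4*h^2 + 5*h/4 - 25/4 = (h - 1)*(h + 5/2)^2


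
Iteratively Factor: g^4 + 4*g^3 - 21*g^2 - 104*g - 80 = (g + 4)*(g^3 - 21*g - 20) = (g - 5)*(g + 4)*(g^2 + 5*g + 4) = (g - 5)*(g + 4)^2*(g + 1)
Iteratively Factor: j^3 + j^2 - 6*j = (j + 3)*(j^2 - 2*j) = (j - 2)*(j + 3)*(j)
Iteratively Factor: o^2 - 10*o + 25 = (o - 5)*(o - 5)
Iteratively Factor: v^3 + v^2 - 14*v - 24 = (v + 3)*(v^2 - 2*v - 8) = (v + 2)*(v + 3)*(v - 4)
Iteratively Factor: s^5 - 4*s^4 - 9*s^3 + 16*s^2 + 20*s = (s)*(s^4 - 4*s^3 - 9*s^2 + 16*s + 20) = s*(s + 2)*(s^3 - 6*s^2 + 3*s + 10) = s*(s - 5)*(s + 2)*(s^2 - s - 2) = s*(s - 5)*(s - 2)*(s + 2)*(s + 1)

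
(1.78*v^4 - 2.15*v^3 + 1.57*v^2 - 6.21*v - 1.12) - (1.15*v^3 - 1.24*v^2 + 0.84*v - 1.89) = 1.78*v^4 - 3.3*v^3 + 2.81*v^2 - 7.05*v + 0.77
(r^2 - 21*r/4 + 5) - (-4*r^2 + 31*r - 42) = 5*r^2 - 145*r/4 + 47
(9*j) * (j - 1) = 9*j^2 - 9*j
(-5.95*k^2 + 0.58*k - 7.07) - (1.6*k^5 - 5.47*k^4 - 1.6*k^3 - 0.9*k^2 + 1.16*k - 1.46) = -1.6*k^5 + 5.47*k^4 + 1.6*k^3 - 5.05*k^2 - 0.58*k - 5.61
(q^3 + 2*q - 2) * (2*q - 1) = 2*q^4 - q^3 + 4*q^2 - 6*q + 2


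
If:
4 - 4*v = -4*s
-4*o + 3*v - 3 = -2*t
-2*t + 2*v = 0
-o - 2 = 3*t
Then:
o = -19/17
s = -22/17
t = -5/17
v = -5/17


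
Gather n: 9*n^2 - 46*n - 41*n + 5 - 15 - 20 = 9*n^2 - 87*n - 30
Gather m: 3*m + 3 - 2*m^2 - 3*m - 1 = 2 - 2*m^2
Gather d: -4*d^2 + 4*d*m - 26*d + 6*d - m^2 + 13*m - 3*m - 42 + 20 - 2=-4*d^2 + d*(4*m - 20) - m^2 + 10*m - 24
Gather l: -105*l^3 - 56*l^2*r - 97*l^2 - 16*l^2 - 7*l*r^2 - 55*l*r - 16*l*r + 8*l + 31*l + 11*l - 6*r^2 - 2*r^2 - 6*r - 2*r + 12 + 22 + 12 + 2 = -105*l^3 + l^2*(-56*r - 113) + l*(-7*r^2 - 71*r + 50) - 8*r^2 - 8*r + 48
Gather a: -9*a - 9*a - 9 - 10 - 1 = -18*a - 20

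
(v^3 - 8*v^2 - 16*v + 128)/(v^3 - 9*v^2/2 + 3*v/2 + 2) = 2*(v^2 - 4*v - 32)/(2*v^2 - v - 1)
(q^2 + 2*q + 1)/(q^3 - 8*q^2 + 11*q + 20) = (q + 1)/(q^2 - 9*q + 20)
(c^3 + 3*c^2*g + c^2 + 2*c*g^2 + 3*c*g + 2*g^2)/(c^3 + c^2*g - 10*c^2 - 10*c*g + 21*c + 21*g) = (c^2 + 2*c*g + c + 2*g)/(c^2 - 10*c + 21)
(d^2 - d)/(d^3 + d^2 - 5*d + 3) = d/(d^2 + 2*d - 3)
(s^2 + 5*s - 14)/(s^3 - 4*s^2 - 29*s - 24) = (-s^2 - 5*s + 14)/(-s^3 + 4*s^2 + 29*s + 24)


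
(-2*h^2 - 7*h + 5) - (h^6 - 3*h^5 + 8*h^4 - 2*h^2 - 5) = -h^6 + 3*h^5 - 8*h^4 - 7*h + 10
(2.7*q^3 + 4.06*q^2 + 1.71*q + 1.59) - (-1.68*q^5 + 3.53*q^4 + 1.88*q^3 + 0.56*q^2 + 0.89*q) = 1.68*q^5 - 3.53*q^4 + 0.82*q^3 + 3.5*q^2 + 0.82*q + 1.59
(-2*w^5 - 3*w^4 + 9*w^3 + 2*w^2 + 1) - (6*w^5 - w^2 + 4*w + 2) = -8*w^5 - 3*w^4 + 9*w^3 + 3*w^2 - 4*w - 1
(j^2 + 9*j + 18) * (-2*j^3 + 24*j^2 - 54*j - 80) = -2*j^5 + 6*j^4 + 126*j^3 - 134*j^2 - 1692*j - 1440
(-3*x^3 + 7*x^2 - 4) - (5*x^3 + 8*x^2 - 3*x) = -8*x^3 - x^2 + 3*x - 4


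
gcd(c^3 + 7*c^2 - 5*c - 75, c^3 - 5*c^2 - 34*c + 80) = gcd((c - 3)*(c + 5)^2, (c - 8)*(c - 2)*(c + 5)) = c + 5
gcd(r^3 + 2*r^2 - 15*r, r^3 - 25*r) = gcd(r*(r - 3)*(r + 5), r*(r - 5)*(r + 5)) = r^2 + 5*r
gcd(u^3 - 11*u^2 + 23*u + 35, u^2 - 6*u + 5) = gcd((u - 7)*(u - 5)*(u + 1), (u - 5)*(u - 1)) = u - 5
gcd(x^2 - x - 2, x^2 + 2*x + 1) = x + 1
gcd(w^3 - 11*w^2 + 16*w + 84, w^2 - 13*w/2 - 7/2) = w - 7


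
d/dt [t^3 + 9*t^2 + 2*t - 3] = 3*t^2 + 18*t + 2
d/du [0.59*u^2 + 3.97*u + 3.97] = 1.18*u + 3.97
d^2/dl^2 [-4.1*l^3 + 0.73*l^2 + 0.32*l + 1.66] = 1.46 - 24.6*l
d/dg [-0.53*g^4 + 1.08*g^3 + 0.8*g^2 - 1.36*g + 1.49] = -2.12*g^3 + 3.24*g^2 + 1.6*g - 1.36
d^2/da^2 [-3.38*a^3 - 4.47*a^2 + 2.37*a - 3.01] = -20.28*a - 8.94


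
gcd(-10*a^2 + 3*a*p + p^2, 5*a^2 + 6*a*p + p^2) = 5*a + p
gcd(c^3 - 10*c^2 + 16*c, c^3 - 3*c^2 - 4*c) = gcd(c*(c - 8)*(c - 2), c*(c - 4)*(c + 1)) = c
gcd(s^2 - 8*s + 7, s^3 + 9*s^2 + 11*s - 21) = s - 1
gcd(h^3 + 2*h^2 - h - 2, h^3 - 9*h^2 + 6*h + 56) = h + 2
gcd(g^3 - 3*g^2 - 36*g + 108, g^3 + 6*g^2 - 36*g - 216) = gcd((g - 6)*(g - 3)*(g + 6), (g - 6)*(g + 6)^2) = g^2 - 36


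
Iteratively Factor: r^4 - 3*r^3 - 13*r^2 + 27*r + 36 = (r - 3)*(r^3 - 13*r - 12) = (r - 3)*(r + 1)*(r^2 - r - 12) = (r - 3)*(r + 1)*(r + 3)*(r - 4)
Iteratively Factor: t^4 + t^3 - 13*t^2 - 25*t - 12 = (t + 1)*(t^3 - 13*t - 12) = (t - 4)*(t + 1)*(t^2 + 4*t + 3) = (t - 4)*(t + 1)*(t + 3)*(t + 1)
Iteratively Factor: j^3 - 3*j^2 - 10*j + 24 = (j - 2)*(j^2 - j - 12) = (j - 4)*(j - 2)*(j + 3)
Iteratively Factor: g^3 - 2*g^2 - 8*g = (g)*(g^2 - 2*g - 8) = g*(g - 4)*(g + 2)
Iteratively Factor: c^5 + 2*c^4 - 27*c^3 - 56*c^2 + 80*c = (c + 4)*(c^4 - 2*c^3 - 19*c^2 + 20*c) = c*(c + 4)*(c^3 - 2*c^2 - 19*c + 20) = c*(c - 5)*(c + 4)*(c^2 + 3*c - 4) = c*(c - 5)*(c - 1)*(c + 4)*(c + 4)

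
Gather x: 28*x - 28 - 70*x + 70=42 - 42*x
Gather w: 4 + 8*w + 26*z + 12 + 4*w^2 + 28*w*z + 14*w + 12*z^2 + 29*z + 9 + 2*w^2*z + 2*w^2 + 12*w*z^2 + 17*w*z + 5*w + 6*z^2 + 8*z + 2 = w^2*(2*z + 6) + w*(12*z^2 + 45*z + 27) + 18*z^2 + 63*z + 27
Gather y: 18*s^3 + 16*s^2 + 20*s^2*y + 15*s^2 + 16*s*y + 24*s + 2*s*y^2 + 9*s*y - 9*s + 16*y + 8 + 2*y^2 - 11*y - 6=18*s^3 + 31*s^2 + 15*s + y^2*(2*s + 2) + y*(20*s^2 + 25*s + 5) + 2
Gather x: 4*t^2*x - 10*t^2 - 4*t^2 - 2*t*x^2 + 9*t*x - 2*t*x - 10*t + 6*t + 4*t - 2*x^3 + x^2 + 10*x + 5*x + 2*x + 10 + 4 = -14*t^2 - 2*x^3 + x^2*(1 - 2*t) + x*(4*t^2 + 7*t + 17) + 14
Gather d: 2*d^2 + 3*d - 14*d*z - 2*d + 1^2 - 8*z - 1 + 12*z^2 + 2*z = 2*d^2 + d*(1 - 14*z) + 12*z^2 - 6*z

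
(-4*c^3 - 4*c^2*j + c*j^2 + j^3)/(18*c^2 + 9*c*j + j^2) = (-4*c^3 - 4*c^2*j + c*j^2 + j^3)/(18*c^2 + 9*c*j + j^2)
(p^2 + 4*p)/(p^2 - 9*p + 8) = p*(p + 4)/(p^2 - 9*p + 8)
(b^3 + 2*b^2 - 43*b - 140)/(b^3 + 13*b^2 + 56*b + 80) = (b - 7)/(b + 4)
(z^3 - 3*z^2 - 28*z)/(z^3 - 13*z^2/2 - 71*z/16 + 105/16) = 16*z*(z + 4)/(16*z^2 + 8*z - 15)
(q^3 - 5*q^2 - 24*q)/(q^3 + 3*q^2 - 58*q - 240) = q*(q + 3)/(q^2 + 11*q + 30)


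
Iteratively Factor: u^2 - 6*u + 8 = (u - 4)*(u - 2)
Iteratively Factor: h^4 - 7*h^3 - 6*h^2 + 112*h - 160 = (h - 5)*(h^3 - 2*h^2 - 16*h + 32) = (h - 5)*(h + 4)*(h^2 - 6*h + 8) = (h - 5)*(h - 2)*(h + 4)*(h - 4)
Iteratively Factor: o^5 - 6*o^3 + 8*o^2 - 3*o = (o - 1)*(o^4 + o^3 - 5*o^2 + 3*o) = (o - 1)*(o + 3)*(o^3 - 2*o^2 + o) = (o - 1)^2*(o + 3)*(o^2 - o) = o*(o - 1)^2*(o + 3)*(o - 1)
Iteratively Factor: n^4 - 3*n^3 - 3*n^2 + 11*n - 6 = (n - 1)*(n^3 - 2*n^2 - 5*n + 6) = (n - 1)^2*(n^2 - n - 6) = (n - 3)*(n - 1)^2*(n + 2)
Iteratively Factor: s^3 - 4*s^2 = (s)*(s^2 - 4*s) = s*(s - 4)*(s)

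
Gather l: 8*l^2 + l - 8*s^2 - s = 8*l^2 + l - 8*s^2 - s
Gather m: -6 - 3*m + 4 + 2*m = -m - 2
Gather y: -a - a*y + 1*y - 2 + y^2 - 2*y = -a + y^2 + y*(-a - 1) - 2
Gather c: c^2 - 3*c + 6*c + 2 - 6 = c^2 + 3*c - 4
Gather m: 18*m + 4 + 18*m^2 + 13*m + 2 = 18*m^2 + 31*m + 6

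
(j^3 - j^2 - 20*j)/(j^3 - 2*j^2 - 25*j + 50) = j*(j + 4)/(j^2 + 3*j - 10)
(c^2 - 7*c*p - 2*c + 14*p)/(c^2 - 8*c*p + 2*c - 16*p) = (c^2 - 7*c*p - 2*c + 14*p)/(c^2 - 8*c*p + 2*c - 16*p)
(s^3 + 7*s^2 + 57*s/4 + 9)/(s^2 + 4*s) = s + 3 + 9/(4*s)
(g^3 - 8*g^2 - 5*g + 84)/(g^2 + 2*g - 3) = (g^2 - 11*g + 28)/(g - 1)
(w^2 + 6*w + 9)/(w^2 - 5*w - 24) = (w + 3)/(w - 8)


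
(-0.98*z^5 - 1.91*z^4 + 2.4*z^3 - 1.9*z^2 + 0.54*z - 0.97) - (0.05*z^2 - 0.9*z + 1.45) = -0.98*z^5 - 1.91*z^4 + 2.4*z^3 - 1.95*z^2 + 1.44*z - 2.42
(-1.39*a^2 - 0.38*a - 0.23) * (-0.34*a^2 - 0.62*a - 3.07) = 0.4726*a^4 + 0.991*a^3 + 4.5811*a^2 + 1.3092*a + 0.7061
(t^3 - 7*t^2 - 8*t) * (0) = 0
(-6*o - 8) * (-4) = 24*o + 32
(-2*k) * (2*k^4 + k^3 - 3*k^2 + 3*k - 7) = -4*k^5 - 2*k^4 + 6*k^3 - 6*k^2 + 14*k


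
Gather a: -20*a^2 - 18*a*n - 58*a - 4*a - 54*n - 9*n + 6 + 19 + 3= -20*a^2 + a*(-18*n - 62) - 63*n + 28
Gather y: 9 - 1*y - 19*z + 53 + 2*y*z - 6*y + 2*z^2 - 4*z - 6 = y*(2*z - 7) + 2*z^2 - 23*z + 56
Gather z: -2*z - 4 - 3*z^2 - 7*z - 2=-3*z^2 - 9*z - 6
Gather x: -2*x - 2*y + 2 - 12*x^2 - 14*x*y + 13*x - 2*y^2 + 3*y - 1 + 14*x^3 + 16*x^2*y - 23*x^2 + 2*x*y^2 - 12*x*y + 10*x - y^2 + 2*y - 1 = 14*x^3 + x^2*(16*y - 35) + x*(2*y^2 - 26*y + 21) - 3*y^2 + 3*y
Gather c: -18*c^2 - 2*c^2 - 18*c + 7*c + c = -20*c^2 - 10*c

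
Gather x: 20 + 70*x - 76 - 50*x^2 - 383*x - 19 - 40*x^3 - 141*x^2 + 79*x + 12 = -40*x^3 - 191*x^2 - 234*x - 63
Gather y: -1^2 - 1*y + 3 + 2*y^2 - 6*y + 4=2*y^2 - 7*y + 6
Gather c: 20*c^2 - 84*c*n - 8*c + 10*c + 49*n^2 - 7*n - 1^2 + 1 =20*c^2 + c*(2 - 84*n) + 49*n^2 - 7*n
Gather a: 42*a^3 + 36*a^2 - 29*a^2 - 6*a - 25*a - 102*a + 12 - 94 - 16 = 42*a^3 + 7*a^2 - 133*a - 98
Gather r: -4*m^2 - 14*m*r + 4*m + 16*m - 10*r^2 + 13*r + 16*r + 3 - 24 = -4*m^2 + 20*m - 10*r^2 + r*(29 - 14*m) - 21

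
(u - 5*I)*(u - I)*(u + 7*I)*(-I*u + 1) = -I*u^4 + 2*u^3 - 36*I*u^2 + 2*u - 35*I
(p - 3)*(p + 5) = p^2 + 2*p - 15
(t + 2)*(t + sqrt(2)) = t^2 + sqrt(2)*t + 2*t + 2*sqrt(2)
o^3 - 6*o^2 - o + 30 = (o - 5)*(o - 3)*(o + 2)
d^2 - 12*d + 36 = (d - 6)^2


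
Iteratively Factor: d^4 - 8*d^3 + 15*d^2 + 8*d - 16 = (d - 4)*(d^3 - 4*d^2 - d + 4) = (d - 4)*(d + 1)*(d^2 - 5*d + 4) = (d - 4)*(d - 1)*(d + 1)*(d - 4)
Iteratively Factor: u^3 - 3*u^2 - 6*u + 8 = (u + 2)*(u^2 - 5*u + 4) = (u - 4)*(u + 2)*(u - 1)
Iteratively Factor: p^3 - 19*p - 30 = (p - 5)*(p^2 + 5*p + 6) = (p - 5)*(p + 3)*(p + 2)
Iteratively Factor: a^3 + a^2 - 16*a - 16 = (a - 4)*(a^2 + 5*a + 4) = (a - 4)*(a + 1)*(a + 4)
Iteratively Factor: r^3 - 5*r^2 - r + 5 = (r - 1)*(r^2 - 4*r - 5) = (r - 5)*(r - 1)*(r + 1)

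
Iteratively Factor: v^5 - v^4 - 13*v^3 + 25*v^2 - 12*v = (v - 1)*(v^4 - 13*v^2 + 12*v) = (v - 3)*(v - 1)*(v^3 + 3*v^2 - 4*v) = (v - 3)*(v - 1)*(v + 4)*(v^2 - v) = v*(v - 3)*(v - 1)*(v + 4)*(v - 1)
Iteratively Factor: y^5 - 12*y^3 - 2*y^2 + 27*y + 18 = (y - 2)*(y^4 + 2*y^3 - 8*y^2 - 18*y - 9) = (y - 2)*(y + 1)*(y^3 + y^2 - 9*y - 9) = (y - 2)*(y + 1)^2*(y^2 - 9) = (y - 3)*(y - 2)*(y + 1)^2*(y + 3)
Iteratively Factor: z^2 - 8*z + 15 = (z - 3)*(z - 5)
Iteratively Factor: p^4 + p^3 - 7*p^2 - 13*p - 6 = (p + 2)*(p^3 - p^2 - 5*p - 3) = (p + 1)*(p + 2)*(p^2 - 2*p - 3) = (p - 3)*(p + 1)*(p + 2)*(p + 1)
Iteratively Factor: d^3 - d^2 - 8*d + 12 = (d + 3)*(d^2 - 4*d + 4) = (d - 2)*(d + 3)*(d - 2)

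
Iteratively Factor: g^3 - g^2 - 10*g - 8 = (g + 2)*(g^2 - 3*g - 4) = (g - 4)*(g + 2)*(g + 1)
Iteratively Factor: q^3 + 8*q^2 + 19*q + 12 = (q + 1)*(q^2 + 7*q + 12) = (q + 1)*(q + 4)*(q + 3)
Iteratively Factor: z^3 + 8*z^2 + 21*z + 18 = (z + 3)*(z^2 + 5*z + 6) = (z + 2)*(z + 3)*(z + 3)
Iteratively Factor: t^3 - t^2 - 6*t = (t)*(t^2 - t - 6) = t*(t - 3)*(t + 2)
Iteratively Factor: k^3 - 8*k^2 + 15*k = (k - 5)*(k^2 - 3*k) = (k - 5)*(k - 3)*(k)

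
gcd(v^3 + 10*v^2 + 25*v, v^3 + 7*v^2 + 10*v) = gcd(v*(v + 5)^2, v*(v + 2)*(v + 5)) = v^2 + 5*v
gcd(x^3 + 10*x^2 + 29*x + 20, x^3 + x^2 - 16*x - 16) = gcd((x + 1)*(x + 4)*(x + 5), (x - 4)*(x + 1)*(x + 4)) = x^2 + 5*x + 4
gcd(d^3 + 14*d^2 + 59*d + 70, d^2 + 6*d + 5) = d + 5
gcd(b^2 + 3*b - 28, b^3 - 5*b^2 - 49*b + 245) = b + 7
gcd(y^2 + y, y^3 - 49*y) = y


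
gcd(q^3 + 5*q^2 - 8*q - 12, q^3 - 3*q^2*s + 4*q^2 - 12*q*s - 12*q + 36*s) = q^2 + 4*q - 12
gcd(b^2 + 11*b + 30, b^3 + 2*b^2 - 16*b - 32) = 1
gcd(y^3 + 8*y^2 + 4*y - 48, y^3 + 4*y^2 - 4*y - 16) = y^2 + 2*y - 8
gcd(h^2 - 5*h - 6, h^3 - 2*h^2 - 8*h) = 1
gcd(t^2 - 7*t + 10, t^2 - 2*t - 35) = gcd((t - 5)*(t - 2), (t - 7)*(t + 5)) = 1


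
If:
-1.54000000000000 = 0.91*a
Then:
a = -1.69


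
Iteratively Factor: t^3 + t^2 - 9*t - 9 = (t + 3)*(t^2 - 2*t - 3) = (t - 3)*(t + 3)*(t + 1)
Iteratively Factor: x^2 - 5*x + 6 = (x - 2)*(x - 3)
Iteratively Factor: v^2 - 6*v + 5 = (v - 5)*(v - 1)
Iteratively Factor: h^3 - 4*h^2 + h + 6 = (h - 2)*(h^2 - 2*h - 3) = (h - 3)*(h - 2)*(h + 1)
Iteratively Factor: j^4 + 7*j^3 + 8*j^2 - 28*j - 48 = (j + 4)*(j^3 + 3*j^2 - 4*j - 12) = (j - 2)*(j + 4)*(j^2 + 5*j + 6) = (j - 2)*(j + 2)*(j + 4)*(j + 3)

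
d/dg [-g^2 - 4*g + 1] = -2*g - 4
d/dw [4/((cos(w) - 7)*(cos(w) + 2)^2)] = 12*(cos(w) - 4)*sin(w)/((cos(w) - 7)^2*(cos(w) + 2)^3)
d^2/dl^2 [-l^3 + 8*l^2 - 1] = 16 - 6*l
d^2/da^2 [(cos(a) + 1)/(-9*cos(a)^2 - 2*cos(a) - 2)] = 9*(34*(1 - cos(a)^2)^2 + 9*cos(a)^5 - 24*cos(a)^3 + 6*cos(a)^2 - 30)/(9*cos(a)^2 + 2*cos(a) + 2)^3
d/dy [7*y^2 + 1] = 14*y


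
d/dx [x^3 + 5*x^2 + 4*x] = 3*x^2 + 10*x + 4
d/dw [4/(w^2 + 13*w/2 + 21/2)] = 8*(-4*w - 13)/(2*w^2 + 13*w + 21)^2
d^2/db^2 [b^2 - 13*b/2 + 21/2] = 2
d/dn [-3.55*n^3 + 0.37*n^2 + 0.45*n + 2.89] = -10.65*n^2 + 0.74*n + 0.45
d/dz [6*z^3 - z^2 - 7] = 2*z*(9*z - 1)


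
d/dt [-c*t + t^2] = -c + 2*t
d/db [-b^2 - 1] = -2*b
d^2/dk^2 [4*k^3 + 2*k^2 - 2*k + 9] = 24*k + 4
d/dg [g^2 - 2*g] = 2*g - 2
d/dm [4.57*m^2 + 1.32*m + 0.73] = 9.14*m + 1.32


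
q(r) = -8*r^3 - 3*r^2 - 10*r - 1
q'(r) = -24*r^2 - 6*r - 10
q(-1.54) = 36.50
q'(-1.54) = -57.68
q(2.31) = -138.72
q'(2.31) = -151.93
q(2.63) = -193.58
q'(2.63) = -191.79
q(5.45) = -1439.64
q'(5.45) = -755.56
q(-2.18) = 89.42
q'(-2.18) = -110.98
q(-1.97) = 68.22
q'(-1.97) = -91.32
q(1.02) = -22.81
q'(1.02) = -41.09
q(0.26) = -3.94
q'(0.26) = -13.18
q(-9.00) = 5678.00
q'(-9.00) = -1900.00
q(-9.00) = 5678.00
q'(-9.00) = -1900.00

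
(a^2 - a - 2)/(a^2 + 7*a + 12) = (a^2 - a - 2)/(a^2 + 7*a + 12)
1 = 1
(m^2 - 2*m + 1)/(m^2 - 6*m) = (m^2 - 2*m + 1)/(m*(m - 6))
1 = 1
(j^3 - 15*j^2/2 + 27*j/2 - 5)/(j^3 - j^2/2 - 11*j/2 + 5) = (2*j^2 - 11*j + 5)/(2*j^2 + 3*j - 5)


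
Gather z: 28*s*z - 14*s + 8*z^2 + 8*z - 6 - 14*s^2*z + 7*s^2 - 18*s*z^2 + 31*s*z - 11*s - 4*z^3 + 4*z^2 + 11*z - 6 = 7*s^2 - 25*s - 4*z^3 + z^2*(12 - 18*s) + z*(-14*s^2 + 59*s + 19) - 12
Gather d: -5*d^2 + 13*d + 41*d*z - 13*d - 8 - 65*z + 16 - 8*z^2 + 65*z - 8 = -5*d^2 + 41*d*z - 8*z^2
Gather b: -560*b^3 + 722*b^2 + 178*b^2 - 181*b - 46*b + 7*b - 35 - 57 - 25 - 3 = -560*b^3 + 900*b^2 - 220*b - 120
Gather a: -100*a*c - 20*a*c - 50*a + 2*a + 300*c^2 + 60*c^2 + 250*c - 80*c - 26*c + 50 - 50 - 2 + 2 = a*(-120*c - 48) + 360*c^2 + 144*c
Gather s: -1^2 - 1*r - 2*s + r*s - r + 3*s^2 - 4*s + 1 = -2*r + 3*s^2 + s*(r - 6)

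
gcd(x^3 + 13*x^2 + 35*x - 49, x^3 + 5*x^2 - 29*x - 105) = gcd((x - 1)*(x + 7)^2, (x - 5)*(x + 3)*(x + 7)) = x + 7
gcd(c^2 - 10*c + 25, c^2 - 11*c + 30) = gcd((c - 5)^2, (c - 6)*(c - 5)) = c - 5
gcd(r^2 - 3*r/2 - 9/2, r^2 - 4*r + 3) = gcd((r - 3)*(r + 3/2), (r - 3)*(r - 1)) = r - 3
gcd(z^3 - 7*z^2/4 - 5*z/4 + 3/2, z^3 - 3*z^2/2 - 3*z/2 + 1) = z^2 - z - 2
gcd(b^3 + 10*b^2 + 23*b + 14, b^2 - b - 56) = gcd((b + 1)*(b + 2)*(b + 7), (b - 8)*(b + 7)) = b + 7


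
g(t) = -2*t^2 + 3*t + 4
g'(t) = 3 - 4*t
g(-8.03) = -149.05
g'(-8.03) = 35.12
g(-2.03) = -10.33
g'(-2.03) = 11.12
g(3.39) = -8.81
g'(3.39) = -10.56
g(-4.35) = -46.90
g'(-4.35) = 20.40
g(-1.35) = -3.70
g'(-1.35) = 8.40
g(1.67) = 3.43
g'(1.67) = -3.68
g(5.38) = -37.75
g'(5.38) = -18.52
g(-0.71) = 0.86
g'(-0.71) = 5.84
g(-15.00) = -491.00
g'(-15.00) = 63.00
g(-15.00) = -491.00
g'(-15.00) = 63.00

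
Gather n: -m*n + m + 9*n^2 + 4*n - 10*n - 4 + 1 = m + 9*n^2 + n*(-m - 6) - 3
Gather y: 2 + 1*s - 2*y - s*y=s + y*(-s - 2) + 2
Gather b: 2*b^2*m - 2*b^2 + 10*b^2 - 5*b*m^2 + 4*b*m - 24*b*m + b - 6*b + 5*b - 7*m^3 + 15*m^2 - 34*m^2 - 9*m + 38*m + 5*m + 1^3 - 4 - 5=b^2*(2*m + 8) + b*(-5*m^2 - 20*m) - 7*m^3 - 19*m^2 + 34*m - 8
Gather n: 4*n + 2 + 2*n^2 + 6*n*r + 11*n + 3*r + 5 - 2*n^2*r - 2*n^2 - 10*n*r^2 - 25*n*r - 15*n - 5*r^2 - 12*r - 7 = -2*n^2*r + n*(-10*r^2 - 19*r) - 5*r^2 - 9*r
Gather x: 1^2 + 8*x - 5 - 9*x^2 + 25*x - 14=-9*x^2 + 33*x - 18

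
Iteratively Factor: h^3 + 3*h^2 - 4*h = (h + 4)*(h^2 - h) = h*(h + 4)*(h - 1)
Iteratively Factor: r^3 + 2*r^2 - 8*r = (r + 4)*(r^2 - 2*r) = (r - 2)*(r + 4)*(r)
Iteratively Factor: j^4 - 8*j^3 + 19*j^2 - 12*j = (j - 1)*(j^3 - 7*j^2 + 12*j) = j*(j - 1)*(j^2 - 7*j + 12) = j*(j - 3)*(j - 1)*(j - 4)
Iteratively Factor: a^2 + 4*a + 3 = (a + 1)*(a + 3)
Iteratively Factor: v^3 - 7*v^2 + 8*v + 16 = (v + 1)*(v^2 - 8*v + 16) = (v - 4)*(v + 1)*(v - 4)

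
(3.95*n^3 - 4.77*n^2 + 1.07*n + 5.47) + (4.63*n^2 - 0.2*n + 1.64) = 3.95*n^3 - 0.14*n^2 + 0.87*n + 7.11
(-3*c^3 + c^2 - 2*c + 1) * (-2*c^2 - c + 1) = 6*c^5 + c^4 + c^2 - 3*c + 1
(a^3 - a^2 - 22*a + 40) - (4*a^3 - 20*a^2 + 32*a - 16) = -3*a^3 + 19*a^2 - 54*a + 56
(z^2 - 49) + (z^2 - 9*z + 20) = 2*z^2 - 9*z - 29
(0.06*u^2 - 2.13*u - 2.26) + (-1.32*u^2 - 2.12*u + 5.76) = -1.26*u^2 - 4.25*u + 3.5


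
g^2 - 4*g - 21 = (g - 7)*(g + 3)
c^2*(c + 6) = c^3 + 6*c^2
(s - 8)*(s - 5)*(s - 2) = s^3 - 15*s^2 + 66*s - 80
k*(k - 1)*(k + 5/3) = k^3 + 2*k^2/3 - 5*k/3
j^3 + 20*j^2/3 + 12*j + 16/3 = (j + 2/3)*(j + 2)*(j + 4)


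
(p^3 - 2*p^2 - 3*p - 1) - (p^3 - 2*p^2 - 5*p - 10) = 2*p + 9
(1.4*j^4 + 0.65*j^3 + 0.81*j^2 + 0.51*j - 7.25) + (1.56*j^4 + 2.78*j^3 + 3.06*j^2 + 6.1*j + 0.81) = 2.96*j^4 + 3.43*j^3 + 3.87*j^2 + 6.61*j - 6.44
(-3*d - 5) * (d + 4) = -3*d^2 - 17*d - 20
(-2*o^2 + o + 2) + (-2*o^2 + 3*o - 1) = -4*o^2 + 4*o + 1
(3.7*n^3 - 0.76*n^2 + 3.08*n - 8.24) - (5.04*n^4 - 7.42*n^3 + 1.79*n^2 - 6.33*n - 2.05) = -5.04*n^4 + 11.12*n^3 - 2.55*n^2 + 9.41*n - 6.19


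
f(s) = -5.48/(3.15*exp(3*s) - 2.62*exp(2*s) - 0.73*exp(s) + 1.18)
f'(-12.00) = 0.00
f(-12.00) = -4.64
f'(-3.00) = -0.20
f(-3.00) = -4.82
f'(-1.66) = -1.54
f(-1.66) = -5.66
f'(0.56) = 2.38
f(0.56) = -0.62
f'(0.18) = 11.22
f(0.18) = -2.80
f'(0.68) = 1.47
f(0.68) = -0.40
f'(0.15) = 12.55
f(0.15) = -3.16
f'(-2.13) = -0.70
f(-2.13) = -5.16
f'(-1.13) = -4.21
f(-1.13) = -7.05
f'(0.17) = 11.65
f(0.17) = -2.92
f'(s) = -5.48*(-9.45*exp(3*s) + 5.24*exp(2*s) + 0.73*exp(s))/(3.15*exp(3*s) - 2.62*exp(2*s) - 0.73*exp(s) + 1.18)^2 = (51.786*exp(2*s) - 28.7152*exp(s) - 4.0004)*exp(s)/(3.15*exp(3*s) - 2.62*exp(2*s) - 0.73*exp(s) + 1.18)^2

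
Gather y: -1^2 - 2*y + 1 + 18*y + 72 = 16*y + 72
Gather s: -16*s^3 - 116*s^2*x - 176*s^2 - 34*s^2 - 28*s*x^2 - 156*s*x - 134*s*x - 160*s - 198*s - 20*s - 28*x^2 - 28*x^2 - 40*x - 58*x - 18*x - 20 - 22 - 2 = -16*s^3 + s^2*(-116*x - 210) + s*(-28*x^2 - 290*x - 378) - 56*x^2 - 116*x - 44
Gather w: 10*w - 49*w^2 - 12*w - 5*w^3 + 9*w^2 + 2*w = -5*w^3 - 40*w^2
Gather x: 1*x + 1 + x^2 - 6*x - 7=x^2 - 5*x - 6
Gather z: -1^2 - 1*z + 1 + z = 0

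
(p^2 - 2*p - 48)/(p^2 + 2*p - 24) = (p - 8)/(p - 4)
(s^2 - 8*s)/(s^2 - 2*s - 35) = s*(8 - s)/(-s^2 + 2*s + 35)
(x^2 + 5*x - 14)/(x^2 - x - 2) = (x + 7)/(x + 1)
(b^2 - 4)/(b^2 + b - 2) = (b - 2)/(b - 1)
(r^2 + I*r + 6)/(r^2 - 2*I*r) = (r + 3*I)/r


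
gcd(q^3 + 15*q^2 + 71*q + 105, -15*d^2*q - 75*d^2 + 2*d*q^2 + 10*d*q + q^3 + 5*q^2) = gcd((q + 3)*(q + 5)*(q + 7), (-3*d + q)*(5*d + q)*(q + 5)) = q + 5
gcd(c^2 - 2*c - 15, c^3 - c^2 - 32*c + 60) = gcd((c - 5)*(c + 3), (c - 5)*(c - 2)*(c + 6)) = c - 5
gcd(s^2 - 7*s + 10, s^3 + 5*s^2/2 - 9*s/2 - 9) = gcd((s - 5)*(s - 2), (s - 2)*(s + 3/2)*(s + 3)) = s - 2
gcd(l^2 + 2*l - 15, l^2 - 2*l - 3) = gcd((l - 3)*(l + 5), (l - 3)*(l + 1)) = l - 3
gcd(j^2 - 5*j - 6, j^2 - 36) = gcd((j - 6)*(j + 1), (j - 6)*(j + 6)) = j - 6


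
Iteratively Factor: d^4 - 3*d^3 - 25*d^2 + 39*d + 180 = (d - 5)*(d^3 + 2*d^2 - 15*d - 36) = (d - 5)*(d + 3)*(d^2 - d - 12) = (d - 5)*(d + 3)^2*(d - 4)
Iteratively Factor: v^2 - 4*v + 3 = (v - 1)*(v - 3)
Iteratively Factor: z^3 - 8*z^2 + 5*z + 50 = (z - 5)*(z^2 - 3*z - 10) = (z - 5)^2*(z + 2)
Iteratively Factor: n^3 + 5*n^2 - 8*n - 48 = (n - 3)*(n^2 + 8*n + 16) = (n - 3)*(n + 4)*(n + 4)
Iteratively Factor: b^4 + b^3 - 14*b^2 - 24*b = (b + 2)*(b^3 - b^2 - 12*b) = (b - 4)*(b + 2)*(b^2 + 3*b) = (b - 4)*(b + 2)*(b + 3)*(b)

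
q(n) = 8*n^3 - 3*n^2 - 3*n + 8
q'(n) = 24*n^2 - 6*n - 3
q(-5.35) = -1286.86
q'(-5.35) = 716.04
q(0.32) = 6.99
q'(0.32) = -2.46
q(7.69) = 3445.57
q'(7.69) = 1370.13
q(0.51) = 6.75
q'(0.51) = 0.18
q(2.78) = 148.35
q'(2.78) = 165.80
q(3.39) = 275.02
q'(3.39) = 252.47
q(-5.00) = -1052.00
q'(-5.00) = 627.00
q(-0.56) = 7.33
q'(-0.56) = 7.89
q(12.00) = 13364.00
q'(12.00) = 3381.00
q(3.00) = 188.00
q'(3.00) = 195.00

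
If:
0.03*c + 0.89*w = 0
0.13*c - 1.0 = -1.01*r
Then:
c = -29.6666666666667*w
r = 3.81848184818482*w + 0.99009900990099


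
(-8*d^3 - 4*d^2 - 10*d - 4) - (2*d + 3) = -8*d^3 - 4*d^2 - 12*d - 7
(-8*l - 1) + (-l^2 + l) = -l^2 - 7*l - 1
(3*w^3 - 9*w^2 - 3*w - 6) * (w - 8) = 3*w^4 - 33*w^3 + 69*w^2 + 18*w + 48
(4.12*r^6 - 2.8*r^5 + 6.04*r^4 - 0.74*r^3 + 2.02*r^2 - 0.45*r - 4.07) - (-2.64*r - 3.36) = 4.12*r^6 - 2.8*r^5 + 6.04*r^4 - 0.74*r^3 + 2.02*r^2 + 2.19*r - 0.71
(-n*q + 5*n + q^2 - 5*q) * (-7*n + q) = 7*n^2*q - 35*n^2 - 8*n*q^2 + 40*n*q + q^3 - 5*q^2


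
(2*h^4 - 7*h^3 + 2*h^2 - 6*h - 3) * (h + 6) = 2*h^5 + 5*h^4 - 40*h^3 + 6*h^2 - 39*h - 18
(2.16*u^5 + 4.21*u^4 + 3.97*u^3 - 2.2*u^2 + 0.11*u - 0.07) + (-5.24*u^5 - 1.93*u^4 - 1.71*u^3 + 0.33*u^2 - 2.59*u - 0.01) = -3.08*u^5 + 2.28*u^4 + 2.26*u^3 - 1.87*u^2 - 2.48*u - 0.08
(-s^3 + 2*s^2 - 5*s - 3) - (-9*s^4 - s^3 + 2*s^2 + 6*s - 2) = 9*s^4 - 11*s - 1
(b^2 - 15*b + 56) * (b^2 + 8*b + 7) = b^4 - 7*b^3 - 57*b^2 + 343*b + 392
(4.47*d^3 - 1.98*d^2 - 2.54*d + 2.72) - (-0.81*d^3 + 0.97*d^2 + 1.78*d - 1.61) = 5.28*d^3 - 2.95*d^2 - 4.32*d + 4.33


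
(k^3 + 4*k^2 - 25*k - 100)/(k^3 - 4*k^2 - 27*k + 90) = (k^2 - k - 20)/(k^2 - 9*k + 18)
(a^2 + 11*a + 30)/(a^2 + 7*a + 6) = (a + 5)/(a + 1)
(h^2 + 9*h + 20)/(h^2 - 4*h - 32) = (h + 5)/(h - 8)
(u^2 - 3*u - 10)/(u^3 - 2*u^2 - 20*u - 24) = (u - 5)/(u^2 - 4*u - 12)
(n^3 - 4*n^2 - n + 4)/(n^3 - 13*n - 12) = (n - 1)/(n + 3)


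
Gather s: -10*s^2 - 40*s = -10*s^2 - 40*s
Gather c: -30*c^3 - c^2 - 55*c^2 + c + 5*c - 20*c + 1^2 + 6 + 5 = -30*c^3 - 56*c^2 - 14*c + 12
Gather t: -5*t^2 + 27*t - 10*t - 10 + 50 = -5*t^2 + 17*t + 40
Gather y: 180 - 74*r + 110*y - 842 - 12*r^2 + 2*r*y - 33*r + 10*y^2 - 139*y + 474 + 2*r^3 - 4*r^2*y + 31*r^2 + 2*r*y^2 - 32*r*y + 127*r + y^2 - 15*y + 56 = 2*r^3 + 19*r^2 + 20*r + y^2*(2*r + 11) + y*(-4*r^2 - 30*r - 44) - 132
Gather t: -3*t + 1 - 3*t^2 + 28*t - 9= -3*t^2 + 25*t - 8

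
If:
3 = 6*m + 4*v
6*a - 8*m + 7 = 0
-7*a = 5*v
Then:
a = 45/22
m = 53/22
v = -63/22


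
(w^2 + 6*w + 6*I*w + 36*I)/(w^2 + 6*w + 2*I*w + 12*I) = (w + 6*I)/(w + 2*I)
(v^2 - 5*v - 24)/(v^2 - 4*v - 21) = (v - 8)/(v - 7)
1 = 1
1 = 1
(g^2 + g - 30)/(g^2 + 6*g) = (g - 5)/g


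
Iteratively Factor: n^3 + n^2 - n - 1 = (n + 1)*(n^2 - 1) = (n - 1)*(n + 1)*(n + 1)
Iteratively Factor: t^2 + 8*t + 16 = (t + 4)*(t + 4)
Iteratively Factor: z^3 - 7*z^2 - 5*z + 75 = (z - 5)*(z^2 - 2*z - 15) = (z - 5)*(z + 3)*(z - 5)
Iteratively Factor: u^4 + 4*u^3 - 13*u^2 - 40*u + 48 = (u - 3)*(u^3 + 7*u^2 + 8*u - 16) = (u - 3)*(u + 4)*(u^2 + 3*u - 4) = (u - 3)*(u + 4)^2*(u - 1)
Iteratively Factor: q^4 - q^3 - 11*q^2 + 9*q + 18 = (q + 3)*(q^3 - 4*q^2 + q + 6) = (q - 2)*(q + 3)*(q^2 - 2*q - 3) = (q - 3)*(q - 2)*(q + 3)*(q + 1)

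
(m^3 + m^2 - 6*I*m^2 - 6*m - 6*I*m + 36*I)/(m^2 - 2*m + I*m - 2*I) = (m^2 + m*(3 - 6*I) - 18*I)/(m + I)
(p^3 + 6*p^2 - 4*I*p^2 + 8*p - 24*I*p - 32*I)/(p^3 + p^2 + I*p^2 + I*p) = (p^3 + p^2*(6 - 4*I) + 8*p*(1 - 3*I) - 32*I)/(p*(p^2 + p*(1 + I) + I))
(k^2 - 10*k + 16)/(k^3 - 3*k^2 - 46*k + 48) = (k - 2)/(k^2 + 5*k - 6)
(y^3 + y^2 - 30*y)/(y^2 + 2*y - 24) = y*(y - 5)/(y - 4)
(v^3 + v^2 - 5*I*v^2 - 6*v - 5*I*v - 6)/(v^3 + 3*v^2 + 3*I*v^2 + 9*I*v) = (v^3 + v^2*(1 - 5*I) - v*(6 + 5*I) - 6)/(v*(v^2 + 3*v*(1 + I) + 9*I))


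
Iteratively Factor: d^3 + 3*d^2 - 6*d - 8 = (d + 1)*(d^2 + 2*d - 8) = (d + 1)*(d + 4)*(d - 2)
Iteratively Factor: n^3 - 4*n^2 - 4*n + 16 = (n + 2)*(n^2 - 6*n + 8) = (n - 2)*(n + 2)*(n - 4)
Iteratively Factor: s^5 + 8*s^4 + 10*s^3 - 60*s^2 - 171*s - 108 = (s + 3)*(s^4 + 5*s^3 - 5*s^2 - 45*s - 36) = (s - 3)*(s + 3)*(s^3 + 8*s^2 + 19*s + 12) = (s - 3)*(s + 3)^2*(s^2 + 5*s + 4) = (s - 3)*(s + 3)^2*(s + 4)*(s + 1)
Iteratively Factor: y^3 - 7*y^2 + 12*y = (y)*(y^2 - 7*y + 12) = y*(y - 4)*(y - 3)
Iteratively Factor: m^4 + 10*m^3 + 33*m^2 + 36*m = (m + 4)*(m^3 + 6*m^2 + 9*m) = (m + 3)*(m + 4)*(m^2 + 3*m) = m*(m + 3)*(m + 4)*(m + 3)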